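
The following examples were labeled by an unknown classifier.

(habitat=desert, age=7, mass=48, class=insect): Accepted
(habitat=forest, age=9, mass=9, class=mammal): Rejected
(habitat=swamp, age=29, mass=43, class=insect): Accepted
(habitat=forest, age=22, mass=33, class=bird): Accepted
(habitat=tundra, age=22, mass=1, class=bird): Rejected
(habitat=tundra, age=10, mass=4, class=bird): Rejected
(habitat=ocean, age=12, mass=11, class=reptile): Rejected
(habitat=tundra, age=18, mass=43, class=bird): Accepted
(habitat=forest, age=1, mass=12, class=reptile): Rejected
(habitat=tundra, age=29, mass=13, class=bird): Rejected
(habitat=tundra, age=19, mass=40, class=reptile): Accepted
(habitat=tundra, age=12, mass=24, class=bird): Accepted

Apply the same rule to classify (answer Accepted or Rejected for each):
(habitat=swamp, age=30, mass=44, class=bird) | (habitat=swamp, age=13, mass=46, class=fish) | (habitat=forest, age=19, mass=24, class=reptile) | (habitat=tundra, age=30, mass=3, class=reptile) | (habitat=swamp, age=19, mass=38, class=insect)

A rule that fits every label: mass ≥ 24 — true of each 'Accepted' example, false of each 'Rejected' one.

Accepted, Accepted, Accepted, Rejected, Accepted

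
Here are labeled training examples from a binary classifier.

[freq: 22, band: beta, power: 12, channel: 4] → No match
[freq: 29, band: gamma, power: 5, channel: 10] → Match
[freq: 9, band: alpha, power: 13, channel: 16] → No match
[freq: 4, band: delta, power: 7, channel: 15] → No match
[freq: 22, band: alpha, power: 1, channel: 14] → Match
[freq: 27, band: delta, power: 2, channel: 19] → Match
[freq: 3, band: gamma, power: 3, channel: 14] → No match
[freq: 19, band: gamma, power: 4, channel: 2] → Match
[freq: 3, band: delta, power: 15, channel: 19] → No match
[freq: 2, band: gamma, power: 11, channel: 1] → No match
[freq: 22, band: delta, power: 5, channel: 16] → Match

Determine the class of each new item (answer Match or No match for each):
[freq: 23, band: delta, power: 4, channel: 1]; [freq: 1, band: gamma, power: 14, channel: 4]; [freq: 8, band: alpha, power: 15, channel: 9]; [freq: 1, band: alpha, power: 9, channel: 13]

The pattern is that an item is 'Match' exactly when: power ≤ 5 AND freq ≥ 4.
[freq: 23, band: delta, power: 4, channel: 1]: Match (power = 4, freq = 23). [freq: 1, band: gamma, power: 14, channel: 4]: No match (power = 14, freq = 1). [freq: 8, band: alpha, power: 15, channel: 9]: No match (power = 15, freq = 8). [freq: 1, band: alpha, power: 9, channel: 13]: No match (power = 9, freq = 1).

Match, No match, No match, No match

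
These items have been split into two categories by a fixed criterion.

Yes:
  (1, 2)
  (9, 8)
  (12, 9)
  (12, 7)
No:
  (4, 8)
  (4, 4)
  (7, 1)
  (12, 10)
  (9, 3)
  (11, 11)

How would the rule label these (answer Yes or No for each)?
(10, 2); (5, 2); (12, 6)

No, Yes, No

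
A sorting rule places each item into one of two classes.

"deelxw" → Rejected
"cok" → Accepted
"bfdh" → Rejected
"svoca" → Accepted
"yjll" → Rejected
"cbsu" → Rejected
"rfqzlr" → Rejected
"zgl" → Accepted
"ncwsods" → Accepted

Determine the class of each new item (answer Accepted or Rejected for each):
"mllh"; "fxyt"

The simplest hypothesis consistent with all the labels is: odd length.
"mllh": length 4, does not satisfy this → Rejected.
"fxyt": length 4, does not satisfy this → Rejected.

Rejected, Rejected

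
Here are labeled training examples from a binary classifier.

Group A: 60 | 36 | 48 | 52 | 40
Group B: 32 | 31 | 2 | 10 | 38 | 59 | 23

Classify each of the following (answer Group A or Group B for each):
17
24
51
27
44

A rule that fits every label: multiple of 4 AND at least 36 — true of each 'Group A' example, false of each 'Group B' one.
Group B: 17, since 17 = 4·4 + 1, 17 < 36. Group B: 24, since 24 = 4·6, 24 < 36. Group B: 51, since 51 = 4·12 + 3, 51 ≥ 36. Group B: 27, since 27 = 4·6 + 3, 27 < 36. Group A: 44, since 44 = 4·11, 44 ≥ 36.

Group B, Group B, Group B, Group B, Group A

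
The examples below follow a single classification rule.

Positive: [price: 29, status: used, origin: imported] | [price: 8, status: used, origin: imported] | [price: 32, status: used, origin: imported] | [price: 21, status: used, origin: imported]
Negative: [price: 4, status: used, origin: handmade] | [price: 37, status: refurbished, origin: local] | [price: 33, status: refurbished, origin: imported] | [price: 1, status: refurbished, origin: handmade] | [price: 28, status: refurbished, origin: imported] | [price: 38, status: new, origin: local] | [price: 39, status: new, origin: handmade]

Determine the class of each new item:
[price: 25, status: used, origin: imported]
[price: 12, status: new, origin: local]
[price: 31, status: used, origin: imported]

Positive, Negative, Positive

Every 'Positive' example satisfies: status is used AND origin is imported. None of the 'Negative' examples do.
Positive: [price: 25, status: used, origin: imported], since status is used, origin is imported.
Negative: [price: 12, status: new, origin: local], since status is new, origin is local.
Positive: [price: 31, status: used, origin: imported], since status is used, origin is imported.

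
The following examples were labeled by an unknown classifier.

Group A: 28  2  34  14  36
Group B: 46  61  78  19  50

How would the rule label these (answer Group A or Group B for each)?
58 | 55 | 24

The simplest hypothesis consistent with all the labels is: even AND at most 36.
58: Group B (58 is even, 58 > 36).
55: Group B (55 is odd, 55 > 36).
24: Group A (24 is even, 24 ≤ 36).

Group B, Group B, Group A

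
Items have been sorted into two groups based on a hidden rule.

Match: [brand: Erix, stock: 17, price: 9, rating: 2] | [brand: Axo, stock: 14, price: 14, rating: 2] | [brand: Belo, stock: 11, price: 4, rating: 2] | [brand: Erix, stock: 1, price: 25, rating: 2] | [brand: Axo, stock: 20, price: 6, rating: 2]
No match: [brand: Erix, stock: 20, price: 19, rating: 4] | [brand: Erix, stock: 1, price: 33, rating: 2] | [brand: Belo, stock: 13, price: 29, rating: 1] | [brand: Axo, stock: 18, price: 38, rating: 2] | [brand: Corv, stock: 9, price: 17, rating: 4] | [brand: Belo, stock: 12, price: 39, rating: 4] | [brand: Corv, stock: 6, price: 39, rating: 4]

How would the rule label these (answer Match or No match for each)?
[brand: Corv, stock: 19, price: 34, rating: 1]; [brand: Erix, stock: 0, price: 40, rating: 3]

One predicate separates the groups cleanly: price ≤ 25 AND rating = 2.
No match: [brand: Corv, stock: 19, price: 34, rating: 1], since price = 34, rating = 1. No match: [brand: Erix, stock: 0, price: 40, rating: 3], since price = 40, rating = 3.

No match, No match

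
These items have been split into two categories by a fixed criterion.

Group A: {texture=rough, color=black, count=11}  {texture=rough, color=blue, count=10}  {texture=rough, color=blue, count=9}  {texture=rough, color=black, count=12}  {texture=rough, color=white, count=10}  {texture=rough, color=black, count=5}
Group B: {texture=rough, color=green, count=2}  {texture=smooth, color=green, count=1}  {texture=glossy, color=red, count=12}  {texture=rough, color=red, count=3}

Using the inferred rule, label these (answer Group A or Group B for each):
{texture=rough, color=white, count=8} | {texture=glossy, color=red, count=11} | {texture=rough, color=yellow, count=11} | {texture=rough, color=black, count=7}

One predicate separates the groups cleanly: texture is rough AND count ≥ 5.
{texture=rough, color=white, count=8} → texture is rough, count = 8 → Group A. {texture=glossy, color=red, count=11} → texture is glossy, count = 11 → Group B. {texture=rough, color=yellow, count=11} → texture is rough, count = 11 → Group A. {texture=rough, color=black, count=7} → texture is rough, count = 7 → Group A.

Group A, Group B, Group A, Group A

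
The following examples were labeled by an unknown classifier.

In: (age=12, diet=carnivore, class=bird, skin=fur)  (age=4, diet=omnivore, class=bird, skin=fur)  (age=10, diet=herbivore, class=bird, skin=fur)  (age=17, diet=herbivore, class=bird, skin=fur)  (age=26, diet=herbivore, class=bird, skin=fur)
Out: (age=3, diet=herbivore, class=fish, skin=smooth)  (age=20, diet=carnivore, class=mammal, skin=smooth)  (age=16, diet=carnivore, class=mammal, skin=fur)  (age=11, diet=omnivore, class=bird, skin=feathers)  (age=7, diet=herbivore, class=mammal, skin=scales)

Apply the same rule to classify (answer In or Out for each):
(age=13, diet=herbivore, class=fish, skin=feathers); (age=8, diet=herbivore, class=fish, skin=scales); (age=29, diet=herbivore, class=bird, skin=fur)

Out, Out, In

The pattern is that an item is 'In' exactly when: skin is fur AND class is bird.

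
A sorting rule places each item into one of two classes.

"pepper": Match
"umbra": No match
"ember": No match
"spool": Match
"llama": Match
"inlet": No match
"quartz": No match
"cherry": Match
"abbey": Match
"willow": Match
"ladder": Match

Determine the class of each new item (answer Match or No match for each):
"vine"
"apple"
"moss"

No match, Match, Match

Every 'Match' example satisfies: has a double letter. None of the 'No match' examples do.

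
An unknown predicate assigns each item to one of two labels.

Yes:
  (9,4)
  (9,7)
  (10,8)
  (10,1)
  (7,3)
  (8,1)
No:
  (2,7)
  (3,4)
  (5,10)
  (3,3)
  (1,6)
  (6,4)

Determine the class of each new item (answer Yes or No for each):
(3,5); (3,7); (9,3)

All 'Yes' examples share one property — first ≥ 7 — and every 'No' example lacks it.

No, No, Yes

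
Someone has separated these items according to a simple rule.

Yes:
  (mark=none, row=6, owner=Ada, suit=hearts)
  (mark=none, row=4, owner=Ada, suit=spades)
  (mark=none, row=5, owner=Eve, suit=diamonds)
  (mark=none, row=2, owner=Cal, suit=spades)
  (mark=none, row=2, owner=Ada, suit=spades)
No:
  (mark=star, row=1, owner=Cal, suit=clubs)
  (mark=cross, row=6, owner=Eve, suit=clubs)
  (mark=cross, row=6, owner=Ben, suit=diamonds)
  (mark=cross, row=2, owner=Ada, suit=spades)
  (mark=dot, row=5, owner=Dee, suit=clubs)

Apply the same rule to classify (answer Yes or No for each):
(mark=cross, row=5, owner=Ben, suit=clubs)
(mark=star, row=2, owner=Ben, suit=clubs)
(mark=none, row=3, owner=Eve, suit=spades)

No, No, Yes

Checking candidate rules against both groups, what survives is: mark is none.
(mark=cross, row=5, owner=Ben, suit=clubs): mark is cross, does not satisfy this → No.
(mark=star, row=2, owner=Ben, suit=clubs): mark is star, does not satisfy this → No.
(mark=none, row=3, owner=Eve, suit=spades): mark is none, fits → Yes.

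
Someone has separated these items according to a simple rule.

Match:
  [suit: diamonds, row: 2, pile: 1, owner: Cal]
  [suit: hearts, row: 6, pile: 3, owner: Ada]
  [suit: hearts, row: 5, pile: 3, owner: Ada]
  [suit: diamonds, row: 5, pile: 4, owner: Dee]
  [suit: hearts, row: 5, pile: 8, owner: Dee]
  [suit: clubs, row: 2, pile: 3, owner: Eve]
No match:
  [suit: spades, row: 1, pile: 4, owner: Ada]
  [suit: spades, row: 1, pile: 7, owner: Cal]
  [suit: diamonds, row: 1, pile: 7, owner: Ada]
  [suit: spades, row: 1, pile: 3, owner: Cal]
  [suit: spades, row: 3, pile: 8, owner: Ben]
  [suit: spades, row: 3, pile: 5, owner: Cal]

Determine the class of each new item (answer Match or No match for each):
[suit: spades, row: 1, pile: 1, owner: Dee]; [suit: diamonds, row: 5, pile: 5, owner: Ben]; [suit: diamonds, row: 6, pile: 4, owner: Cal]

All 'Match' examples share one property — row = 2 OR row ≥ 5 — and every 'No match' example lacks it.

No match, Match, Match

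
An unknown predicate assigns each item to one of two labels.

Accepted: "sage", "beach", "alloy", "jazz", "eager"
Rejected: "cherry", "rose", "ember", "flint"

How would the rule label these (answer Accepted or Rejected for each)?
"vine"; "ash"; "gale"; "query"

All 'Accepted' examples share one property — contains 'a' — and every 'Rejected' example lacks it.
"vine": no 'a' — does not satisfy this, so Rejected.
"ash": has 'a' — meets the rule, so Accepted.
"gale": has 'a' — meets the rule, so Accepted.
"query": no 'a' — does not satisfy this, so Rejected.

Rejected, Accepted, Accepted, Rejected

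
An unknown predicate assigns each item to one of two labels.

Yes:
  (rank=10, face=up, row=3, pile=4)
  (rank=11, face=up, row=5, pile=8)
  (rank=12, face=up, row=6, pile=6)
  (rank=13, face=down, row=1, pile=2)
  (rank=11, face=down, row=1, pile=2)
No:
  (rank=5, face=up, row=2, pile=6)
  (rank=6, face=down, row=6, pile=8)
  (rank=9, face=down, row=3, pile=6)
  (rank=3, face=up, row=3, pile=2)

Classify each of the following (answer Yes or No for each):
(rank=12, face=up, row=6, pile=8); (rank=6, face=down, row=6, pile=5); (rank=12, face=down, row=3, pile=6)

The simplest hypothesis consistent with all the labels is: rank ≥ 10.

Yes, No, Yes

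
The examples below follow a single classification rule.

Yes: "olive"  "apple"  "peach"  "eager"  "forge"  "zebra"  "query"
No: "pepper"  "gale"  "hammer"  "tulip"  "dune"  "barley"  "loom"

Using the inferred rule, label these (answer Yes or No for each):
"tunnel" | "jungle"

Rule: odd length AND contains 'e'. This holds for each 'Yes' example and fails for each 'No' one.
"tunnel": No (length 6, has 'e').
"jungle": No (length 6, has 'e').

No, No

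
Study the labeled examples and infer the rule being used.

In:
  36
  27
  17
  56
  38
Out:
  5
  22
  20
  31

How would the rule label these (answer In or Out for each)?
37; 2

All 'In' examples share one property — digit sum ≥ 6 — and every 'Out' example lacks it.

In, Out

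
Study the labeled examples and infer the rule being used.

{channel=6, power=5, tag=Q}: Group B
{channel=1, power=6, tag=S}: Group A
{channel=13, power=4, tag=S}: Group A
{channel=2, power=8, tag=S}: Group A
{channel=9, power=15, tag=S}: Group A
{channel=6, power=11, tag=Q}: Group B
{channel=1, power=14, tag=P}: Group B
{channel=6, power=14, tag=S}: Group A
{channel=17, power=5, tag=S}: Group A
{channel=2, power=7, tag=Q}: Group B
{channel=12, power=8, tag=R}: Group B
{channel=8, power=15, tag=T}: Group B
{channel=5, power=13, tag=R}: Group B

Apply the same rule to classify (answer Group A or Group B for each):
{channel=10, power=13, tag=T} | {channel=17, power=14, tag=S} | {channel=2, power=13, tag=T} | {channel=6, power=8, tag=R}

The rule appears to be: tag is S.
{channel=10, power=13, tag=T} — tag is T, hence Group B. {channel=17, power=14, tag=S} — tag is S, hence Group A. {channel=2, power=13, tag=T} — tag is T, hence Group B. {channel=6, power=8, tag=R} — tag is R, hence Group B.

Group B, Group A, Group B, Group B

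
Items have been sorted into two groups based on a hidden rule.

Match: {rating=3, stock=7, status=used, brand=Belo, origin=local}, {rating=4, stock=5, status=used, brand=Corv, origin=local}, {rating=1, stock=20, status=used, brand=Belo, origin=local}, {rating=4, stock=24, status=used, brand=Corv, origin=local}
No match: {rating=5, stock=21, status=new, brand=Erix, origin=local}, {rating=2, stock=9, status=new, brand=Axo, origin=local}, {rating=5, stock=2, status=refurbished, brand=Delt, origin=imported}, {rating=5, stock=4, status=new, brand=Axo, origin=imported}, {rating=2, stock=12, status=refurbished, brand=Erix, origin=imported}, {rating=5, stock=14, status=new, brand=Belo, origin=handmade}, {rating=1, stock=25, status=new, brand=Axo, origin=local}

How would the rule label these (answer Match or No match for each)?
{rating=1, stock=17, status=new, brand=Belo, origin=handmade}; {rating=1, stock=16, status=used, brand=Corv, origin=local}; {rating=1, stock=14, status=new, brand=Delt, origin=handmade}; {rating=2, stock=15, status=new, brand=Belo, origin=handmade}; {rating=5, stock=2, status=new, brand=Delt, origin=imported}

Every 'Match' example satisfies: status is used. None of the 'No match' examples do.
{rating=1, stock=17, status=new, brand=Belo, origin=handmade} — status is new, hence No match.
{rating=1, stock=16, status=used, brand=Corv, origin=local} — status is used, hence Match.
{rating=1, stock=14, status=new, brand=Delt, origin=handmade} — status is new, hence No match.
{rating=2, stock=15, status=new, brand=Belo, origin=handmade} — status is new, hence No match.
{rating=5, stock=2, status=new, brand=Delt, origin=imported} — status is new, hence No match.

No match, Match, No match, No match, No match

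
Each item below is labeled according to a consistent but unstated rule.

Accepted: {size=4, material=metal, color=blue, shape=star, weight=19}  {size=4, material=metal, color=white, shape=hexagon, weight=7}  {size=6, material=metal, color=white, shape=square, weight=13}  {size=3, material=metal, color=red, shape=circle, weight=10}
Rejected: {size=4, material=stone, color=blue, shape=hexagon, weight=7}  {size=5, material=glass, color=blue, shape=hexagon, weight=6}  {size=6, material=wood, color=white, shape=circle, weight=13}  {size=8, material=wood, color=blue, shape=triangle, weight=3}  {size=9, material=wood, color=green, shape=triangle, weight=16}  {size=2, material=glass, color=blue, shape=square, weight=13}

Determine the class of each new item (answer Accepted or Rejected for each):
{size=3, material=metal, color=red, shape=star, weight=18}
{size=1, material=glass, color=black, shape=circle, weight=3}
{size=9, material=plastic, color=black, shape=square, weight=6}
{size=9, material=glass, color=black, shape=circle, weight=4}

Accepted, Rejected, Rejected, Rejected

Every 'Accepted' example satisfies: material is metal. None of the 'Rejected' examples do.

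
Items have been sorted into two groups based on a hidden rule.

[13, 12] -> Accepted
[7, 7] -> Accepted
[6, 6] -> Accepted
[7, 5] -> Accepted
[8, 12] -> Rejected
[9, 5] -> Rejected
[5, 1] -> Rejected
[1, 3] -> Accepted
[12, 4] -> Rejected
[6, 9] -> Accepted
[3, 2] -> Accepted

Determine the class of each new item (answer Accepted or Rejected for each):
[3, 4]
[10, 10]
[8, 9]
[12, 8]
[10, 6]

Every 'Accepted' example satisfies: |first − second| ≤ 3. None of the 'Rejected' examples do.

Accepted, Accepted, Accepted, Rejected, Rejected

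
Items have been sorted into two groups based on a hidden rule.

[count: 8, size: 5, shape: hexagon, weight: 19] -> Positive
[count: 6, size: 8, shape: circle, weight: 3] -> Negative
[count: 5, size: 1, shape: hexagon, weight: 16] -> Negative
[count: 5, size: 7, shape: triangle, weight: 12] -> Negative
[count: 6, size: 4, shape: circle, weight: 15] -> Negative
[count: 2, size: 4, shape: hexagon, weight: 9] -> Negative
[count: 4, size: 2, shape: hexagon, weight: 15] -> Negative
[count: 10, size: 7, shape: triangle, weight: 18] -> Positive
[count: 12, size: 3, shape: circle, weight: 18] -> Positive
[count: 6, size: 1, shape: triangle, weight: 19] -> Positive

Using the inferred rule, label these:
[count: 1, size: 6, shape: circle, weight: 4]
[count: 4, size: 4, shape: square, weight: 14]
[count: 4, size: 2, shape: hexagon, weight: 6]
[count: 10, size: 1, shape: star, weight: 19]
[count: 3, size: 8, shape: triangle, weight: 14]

The pattern is that an item is 'Positive' exactly when: weight ≥ 18.
[count: 1, size: 6, shape: circle, weight: 4] — weight = 4, hence Negative. [count: 4, size: 4, shape: square, weight: 14] — weight = 14, hence Negative. [count: 4, size: 2, shape: hexagon, weight: 6] — weight = 6, hence Negative. [count: 10, size: 1, shape: star, weight: 19] — weight = 19, hence Positive. [count: 3, size: 8, shape: triangle, weight: 14] — weight = 14, hence Negative.

Negative, Negative, Negative, Positive, Negative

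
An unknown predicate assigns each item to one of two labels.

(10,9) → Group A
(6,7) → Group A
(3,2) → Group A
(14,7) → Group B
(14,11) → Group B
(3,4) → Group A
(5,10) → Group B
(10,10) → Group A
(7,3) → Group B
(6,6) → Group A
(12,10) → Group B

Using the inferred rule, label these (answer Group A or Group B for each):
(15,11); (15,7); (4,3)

Group B, Group B, Group A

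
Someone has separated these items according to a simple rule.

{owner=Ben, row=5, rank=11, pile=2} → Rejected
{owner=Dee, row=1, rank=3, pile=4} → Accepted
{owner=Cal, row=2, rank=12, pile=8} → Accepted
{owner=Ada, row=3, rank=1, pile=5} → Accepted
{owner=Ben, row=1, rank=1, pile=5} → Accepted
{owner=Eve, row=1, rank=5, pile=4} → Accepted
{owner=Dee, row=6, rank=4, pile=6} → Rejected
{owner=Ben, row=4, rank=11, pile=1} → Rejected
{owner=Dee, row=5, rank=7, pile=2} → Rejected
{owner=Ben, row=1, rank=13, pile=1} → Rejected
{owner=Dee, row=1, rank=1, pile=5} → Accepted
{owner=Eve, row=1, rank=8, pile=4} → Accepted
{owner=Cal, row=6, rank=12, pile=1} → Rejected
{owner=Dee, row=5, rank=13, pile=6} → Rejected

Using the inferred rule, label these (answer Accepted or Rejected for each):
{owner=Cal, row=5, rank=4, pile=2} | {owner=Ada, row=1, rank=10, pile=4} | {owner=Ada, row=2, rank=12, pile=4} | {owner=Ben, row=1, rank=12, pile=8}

Rule: row ≤ 3 AND pile ≥ 2. This holds for each 'Accepted' example and fails for each 'Rejected' one.
{owner=Cal, row=5, rank=4, pile=2}: Rejected (row = 5, pile = 2). {owner=Ada, row=1, rank=10, pile=4}: Accepted (row = 1, pile = 4). {owner=Ada, row=2, rank=12, pile=4}: Accepted (row = 2, pile = 4). {owner=Ben, row=1, rank=12, pile=8}: Accepted (row = 1, pile = 8).

Rejected, Accepted, Accepted, Accepted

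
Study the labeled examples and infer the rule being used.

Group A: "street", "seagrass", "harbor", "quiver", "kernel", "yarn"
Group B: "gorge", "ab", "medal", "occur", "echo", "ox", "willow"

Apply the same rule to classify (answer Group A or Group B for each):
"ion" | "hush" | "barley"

All 'Group A' examples share one property — even length AND contains 'r' — and every 'Group B' example lacks it.
"ion": Group B (length 3, no 'r'). "hush": Group B (length 4, no 'r'). "barley": Group A (length 6, has 'r').

Group B, Group B, Group A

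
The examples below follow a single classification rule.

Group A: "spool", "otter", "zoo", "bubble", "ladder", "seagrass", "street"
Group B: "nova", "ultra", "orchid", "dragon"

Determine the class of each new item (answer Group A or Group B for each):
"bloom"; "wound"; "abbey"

Group A, Group B, Group A

One predicate separates the groups cleanly: has a double letter.
Group A: "bloom", since 'oo' doubled. Group B: "wound", since no doubled letter. Group A: "abbey", since 'bb' doubled.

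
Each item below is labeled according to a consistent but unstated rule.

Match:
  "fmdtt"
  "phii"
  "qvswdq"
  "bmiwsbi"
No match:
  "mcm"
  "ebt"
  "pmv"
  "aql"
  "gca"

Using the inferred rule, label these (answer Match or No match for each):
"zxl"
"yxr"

Rule: length ≥ 4. This holds for each 'Match' example and fails for each 'No match' one.
"zxl": length 3, does not satisfy this → No match. "yxr": length 3, does not satisfy this → No match.

No match, No match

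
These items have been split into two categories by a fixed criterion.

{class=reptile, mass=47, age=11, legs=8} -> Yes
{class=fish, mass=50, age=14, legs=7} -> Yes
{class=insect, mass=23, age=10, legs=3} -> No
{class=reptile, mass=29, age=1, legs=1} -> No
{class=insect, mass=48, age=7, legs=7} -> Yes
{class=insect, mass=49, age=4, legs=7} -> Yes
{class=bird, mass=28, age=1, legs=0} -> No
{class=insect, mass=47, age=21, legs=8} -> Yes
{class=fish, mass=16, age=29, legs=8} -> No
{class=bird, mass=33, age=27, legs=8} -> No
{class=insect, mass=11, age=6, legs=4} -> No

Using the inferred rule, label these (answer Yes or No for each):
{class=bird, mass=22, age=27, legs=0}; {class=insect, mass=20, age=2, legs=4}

No, No

Rule: mass ≥ 47. This holds for each 'Yes' example and fails for each 'No' one.
No: {class=bird, mass=22, age=27, legs=0}, since mass = 22.
No: {class=insect, mass=20, age=2, legs=4}, since mass = 20.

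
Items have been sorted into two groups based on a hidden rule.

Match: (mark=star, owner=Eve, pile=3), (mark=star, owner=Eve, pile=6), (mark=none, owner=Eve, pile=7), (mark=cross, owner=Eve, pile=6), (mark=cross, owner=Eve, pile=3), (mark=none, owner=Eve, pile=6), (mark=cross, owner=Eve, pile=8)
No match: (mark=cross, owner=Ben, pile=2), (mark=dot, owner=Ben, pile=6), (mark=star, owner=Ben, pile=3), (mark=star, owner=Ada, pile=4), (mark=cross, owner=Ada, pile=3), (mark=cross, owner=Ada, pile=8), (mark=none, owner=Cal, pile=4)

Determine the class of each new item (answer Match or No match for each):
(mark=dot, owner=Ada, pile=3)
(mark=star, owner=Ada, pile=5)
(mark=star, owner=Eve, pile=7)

No match, No match, Match

The pattern is that an item is 'Match' exactly when: owner is Eve.
(mark=dot, owner=Ada, pile=3): No match (owner is Ada). (mark=star, owner=Ada, pile=5): No match (owner is Ada). (mark=star, owner=Eve, pile=7): Match (owner is Eve).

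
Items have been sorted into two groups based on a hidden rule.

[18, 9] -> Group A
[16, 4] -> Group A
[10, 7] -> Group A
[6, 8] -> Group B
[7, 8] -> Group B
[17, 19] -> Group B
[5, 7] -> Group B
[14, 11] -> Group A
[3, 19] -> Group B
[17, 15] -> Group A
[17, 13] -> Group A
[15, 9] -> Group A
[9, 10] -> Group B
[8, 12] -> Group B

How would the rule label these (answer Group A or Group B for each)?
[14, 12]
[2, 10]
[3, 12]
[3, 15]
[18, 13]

The simplest hypothesis consistent with all the labels is: first > second.

Group A, Group B, Group B, Group B, Group A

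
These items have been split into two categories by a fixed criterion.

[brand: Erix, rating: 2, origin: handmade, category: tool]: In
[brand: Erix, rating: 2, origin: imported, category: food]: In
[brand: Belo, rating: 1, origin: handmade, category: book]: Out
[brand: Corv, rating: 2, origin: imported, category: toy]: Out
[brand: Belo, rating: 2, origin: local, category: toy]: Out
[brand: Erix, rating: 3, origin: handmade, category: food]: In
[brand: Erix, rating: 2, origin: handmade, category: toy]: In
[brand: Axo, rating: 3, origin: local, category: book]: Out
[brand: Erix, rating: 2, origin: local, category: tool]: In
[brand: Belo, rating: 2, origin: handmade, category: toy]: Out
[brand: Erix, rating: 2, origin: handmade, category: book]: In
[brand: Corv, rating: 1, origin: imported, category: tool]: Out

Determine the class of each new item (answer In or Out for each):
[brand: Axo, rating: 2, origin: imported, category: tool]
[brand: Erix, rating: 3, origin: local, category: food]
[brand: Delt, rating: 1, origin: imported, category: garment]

The distinguishing property — brand is Erix — holds for all the 'In' cases and none of the 'Out' cases.
[brand: Axo, rating: 2, origin: imported, category: tool] → brand is Axo → Out. [brand: Erix, rating: 3, origin: local, category: food] → brand is Erix → In. [brand: Delt, rating: 1, origin: imported, category: garment] → brand is Delt → Out.

Out, In, Out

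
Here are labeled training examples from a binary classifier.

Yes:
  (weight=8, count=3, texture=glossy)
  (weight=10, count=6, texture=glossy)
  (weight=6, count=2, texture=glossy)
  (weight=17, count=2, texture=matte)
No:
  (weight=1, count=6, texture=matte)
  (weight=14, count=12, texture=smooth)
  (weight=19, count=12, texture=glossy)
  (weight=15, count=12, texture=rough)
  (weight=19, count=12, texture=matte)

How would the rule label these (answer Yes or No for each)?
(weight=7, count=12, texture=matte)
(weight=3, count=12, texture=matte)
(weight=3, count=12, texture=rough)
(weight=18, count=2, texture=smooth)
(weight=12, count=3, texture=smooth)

No, No, No, Yes, Yes

One predicate separates the groups cleanly: count ≤ 6 AND weight ≥ 6.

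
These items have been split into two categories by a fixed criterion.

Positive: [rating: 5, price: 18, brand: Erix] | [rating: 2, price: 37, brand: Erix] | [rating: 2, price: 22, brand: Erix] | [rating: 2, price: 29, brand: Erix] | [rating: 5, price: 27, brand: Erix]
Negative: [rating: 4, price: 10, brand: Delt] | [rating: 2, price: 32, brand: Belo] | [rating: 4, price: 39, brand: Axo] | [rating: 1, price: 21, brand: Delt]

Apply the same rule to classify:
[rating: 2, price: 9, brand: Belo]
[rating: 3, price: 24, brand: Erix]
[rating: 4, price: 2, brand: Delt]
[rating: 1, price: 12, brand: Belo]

One predicate separates the groups cleanly: brand is Erix.
[rating: 2, price: 9, brand: Belo]: brand is Belo — does not satisfy this, so Negative.
[rating: 3, price: 24, brand: Erix]: brand is Erix — has this property, so Positive.
[rating: 4, price: 2, brand: Delt]: brand is Delt — does not satisfy this, so Negative.
[rating: 1, price: 12, brand: Belo]: brand is Belo — does not satisfy this, so Negative.

Negative, Positive, Negative, Negative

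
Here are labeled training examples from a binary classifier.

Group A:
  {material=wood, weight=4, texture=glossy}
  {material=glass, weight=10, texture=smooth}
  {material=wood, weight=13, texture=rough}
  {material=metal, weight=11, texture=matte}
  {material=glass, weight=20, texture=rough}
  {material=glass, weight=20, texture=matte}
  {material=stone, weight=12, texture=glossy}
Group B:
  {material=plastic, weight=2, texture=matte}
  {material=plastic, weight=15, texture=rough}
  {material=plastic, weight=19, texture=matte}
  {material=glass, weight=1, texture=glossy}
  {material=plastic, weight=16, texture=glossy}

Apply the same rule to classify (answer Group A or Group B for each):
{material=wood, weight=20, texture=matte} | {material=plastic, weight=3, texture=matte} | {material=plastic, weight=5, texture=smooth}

The rule appears to be: material is not plastic AND weight ≥ 2.
{material=wood, weight=20, texture=matte} → material is wood, weight = 20 → Group A. {material=plastic, weight=3, texture=matte} → material is plastic, weight = 3 → Group B. {material=plastic, weight=5, texture=smooth} → material is plastic, weight = 5 → Group B.

Group A, Group B, Group B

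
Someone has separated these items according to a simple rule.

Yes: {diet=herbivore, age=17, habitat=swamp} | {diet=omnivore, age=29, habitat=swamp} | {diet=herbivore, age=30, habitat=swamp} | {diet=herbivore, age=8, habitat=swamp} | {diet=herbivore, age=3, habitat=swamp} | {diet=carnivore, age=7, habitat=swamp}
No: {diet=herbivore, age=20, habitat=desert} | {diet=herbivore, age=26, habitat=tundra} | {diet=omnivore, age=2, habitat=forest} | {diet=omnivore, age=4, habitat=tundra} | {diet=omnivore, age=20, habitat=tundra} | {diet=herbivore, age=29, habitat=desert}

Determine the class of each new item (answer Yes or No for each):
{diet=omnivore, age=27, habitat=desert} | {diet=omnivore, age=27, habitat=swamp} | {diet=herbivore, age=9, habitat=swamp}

No, Yes, Yes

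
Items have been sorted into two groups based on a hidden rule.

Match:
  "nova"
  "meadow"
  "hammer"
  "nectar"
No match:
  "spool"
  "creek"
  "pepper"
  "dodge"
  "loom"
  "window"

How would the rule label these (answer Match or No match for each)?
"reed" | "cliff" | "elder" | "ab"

No match, No match, No match, Match

Rule: contains 'a'. This holds for each 'Match' example and fails for each 'No match' one.
No match: "reed", since no 'a'. No match: "cliff", since no 'a'. No match: "elder", since no 'a'. Match: "ab", since has 'a'.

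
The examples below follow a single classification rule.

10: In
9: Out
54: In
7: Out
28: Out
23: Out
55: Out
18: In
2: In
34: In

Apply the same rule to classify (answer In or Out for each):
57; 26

A rule that fits every label: ≡ 2 (mod 4) — true of each 'In' example, false of each 'Out' one.
57 → 57 mod 4 = 1 → Out. 26 → 26 mod 4 = 2 → In.

Out, In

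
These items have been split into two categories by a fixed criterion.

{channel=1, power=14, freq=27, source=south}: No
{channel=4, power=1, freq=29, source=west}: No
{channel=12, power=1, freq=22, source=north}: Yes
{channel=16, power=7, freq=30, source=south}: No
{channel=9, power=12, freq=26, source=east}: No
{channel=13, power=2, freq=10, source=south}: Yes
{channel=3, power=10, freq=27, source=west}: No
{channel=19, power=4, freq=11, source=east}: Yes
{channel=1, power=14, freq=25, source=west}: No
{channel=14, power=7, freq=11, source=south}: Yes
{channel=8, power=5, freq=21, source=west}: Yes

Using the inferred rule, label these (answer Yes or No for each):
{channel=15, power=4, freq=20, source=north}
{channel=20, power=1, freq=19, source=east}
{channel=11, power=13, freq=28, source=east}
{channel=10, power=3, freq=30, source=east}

Yes, Yes, No, No

The simplest hypothesis consistent with all the labels is: freq ≤ 22.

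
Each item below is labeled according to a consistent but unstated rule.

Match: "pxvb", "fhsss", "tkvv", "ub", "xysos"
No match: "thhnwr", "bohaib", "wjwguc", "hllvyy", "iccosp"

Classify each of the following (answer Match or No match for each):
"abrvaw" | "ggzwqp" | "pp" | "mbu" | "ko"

One predicate separates the groups cleanly: length ≤ 5.
"abrvaw" — length 6, hence No match. "ggzwqp" — length 6, hence No match. "pp" — length 2, hence Match. "mbu" — length 3, hence Match. "ko" — length 2, hence Match.

No match, No match, Match, Match, Match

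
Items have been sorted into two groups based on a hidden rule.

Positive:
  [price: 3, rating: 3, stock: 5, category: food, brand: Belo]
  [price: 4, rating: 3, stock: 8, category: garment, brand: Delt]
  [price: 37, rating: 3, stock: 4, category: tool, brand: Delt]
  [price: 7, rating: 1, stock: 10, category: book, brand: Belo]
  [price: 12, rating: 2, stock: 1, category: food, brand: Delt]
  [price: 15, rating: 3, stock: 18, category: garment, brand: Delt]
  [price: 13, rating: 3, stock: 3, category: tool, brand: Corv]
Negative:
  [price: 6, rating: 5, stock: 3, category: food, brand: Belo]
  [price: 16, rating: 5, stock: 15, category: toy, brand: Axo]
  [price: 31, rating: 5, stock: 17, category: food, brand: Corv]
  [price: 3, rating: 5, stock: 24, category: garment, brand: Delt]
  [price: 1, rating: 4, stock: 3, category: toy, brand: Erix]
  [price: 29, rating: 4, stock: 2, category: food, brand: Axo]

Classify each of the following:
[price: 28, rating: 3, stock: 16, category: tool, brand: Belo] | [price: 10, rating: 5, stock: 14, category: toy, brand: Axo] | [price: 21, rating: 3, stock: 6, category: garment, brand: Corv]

The classifier is using: rating ≤ 3.
Positive: [price: 28, rating: 3, stock: 16, category: tool, brand: Belo], since rating = 3. Negative: [price: 10, rating: 5, stock: 14, category: toy, brand: Axo], since rating = 5. Positive: [price: 21, rating: 3, stock: 6, category: garment, brand: Corv], since rating = 3.

Positive, Negative, Positive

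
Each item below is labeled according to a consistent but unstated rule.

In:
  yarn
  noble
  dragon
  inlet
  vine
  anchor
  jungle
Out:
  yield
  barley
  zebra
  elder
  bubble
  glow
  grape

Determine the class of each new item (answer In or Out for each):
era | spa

Out, Out

One predicate separates the groups cleanly: contains 'n'.
era → no 'n' → Out. spa → no 'n' → Out.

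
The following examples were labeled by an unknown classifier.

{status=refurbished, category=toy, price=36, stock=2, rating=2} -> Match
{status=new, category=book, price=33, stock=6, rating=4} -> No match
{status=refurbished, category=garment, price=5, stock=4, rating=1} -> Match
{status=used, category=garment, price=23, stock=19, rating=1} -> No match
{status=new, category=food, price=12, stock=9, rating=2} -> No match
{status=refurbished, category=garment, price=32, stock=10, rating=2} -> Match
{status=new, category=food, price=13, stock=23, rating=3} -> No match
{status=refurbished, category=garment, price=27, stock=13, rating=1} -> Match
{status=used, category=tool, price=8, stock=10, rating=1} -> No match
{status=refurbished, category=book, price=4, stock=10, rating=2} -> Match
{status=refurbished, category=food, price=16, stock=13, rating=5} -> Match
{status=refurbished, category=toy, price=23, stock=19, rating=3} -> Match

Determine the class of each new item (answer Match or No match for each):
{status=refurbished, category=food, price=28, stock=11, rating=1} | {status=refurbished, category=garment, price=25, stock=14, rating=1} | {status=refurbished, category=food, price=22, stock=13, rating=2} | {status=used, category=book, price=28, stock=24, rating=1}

Match, Match, Match, No match

Comparing the two groups points to one rule — status is refurbished.
{status=refurbished, category=food, price=28, stock=11, rating=1}: Match (status is refurbished). {status=refurbished, category=garment, price=25, stock=14, rating=1}: Match (status is refurbished). {status=refurbished, category=food, price=22, stock=13, rating=2}: Match (status is refurbished). {status=used, category=book, price=28, stock=24, rating=1}: No match (status is used).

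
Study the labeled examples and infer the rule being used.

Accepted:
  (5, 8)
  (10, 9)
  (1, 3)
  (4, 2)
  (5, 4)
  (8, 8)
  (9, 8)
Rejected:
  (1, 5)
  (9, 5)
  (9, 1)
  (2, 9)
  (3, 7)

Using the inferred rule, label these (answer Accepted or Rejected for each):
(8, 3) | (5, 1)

Rule: |first − second| ≤ 3. This holds for each 'Accepted' example and fails for each 'Rejected' one.
(8, 3): |8−3| = 5 — does not fit, so Rejected.
(5, 1): |5−1| = 4 — does not fit, so Rejected.

Rejected, Rejected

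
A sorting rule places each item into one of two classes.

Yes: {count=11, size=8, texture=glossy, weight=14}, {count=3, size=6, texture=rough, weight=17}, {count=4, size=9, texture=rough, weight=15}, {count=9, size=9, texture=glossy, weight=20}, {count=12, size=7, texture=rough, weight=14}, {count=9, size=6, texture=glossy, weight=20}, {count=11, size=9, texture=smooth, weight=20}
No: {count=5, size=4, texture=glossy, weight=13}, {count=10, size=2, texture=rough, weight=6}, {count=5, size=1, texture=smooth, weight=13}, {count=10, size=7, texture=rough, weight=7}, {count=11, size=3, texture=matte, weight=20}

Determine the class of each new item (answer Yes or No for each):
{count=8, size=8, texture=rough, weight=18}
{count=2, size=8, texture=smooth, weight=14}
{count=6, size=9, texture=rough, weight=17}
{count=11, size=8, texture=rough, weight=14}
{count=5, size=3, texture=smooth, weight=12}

All 'Yes' examples share one property — weight ≥ 13 AND size ≥ 6 — and every 'No' example lacks it.
{count=8, size=8, texture=rough, weight=18} → weight = 18, size = 8 → Yes.
{count=2, size=8, texture=smooth, weight=14} → weight = 14, size = 8 → Yes.
{count=6, size=9, texture=rough, weight=17} → weight = 17, size = 9 → Yes.
{count=11, size=8, texture=rough, weight=14} → weight = 14, size = 8 → Yes.
{count=5, size=3, texture=smooth, weight=12} → weight = 12, size = 3 → No.

Yes, Yes, Yes, Yes, No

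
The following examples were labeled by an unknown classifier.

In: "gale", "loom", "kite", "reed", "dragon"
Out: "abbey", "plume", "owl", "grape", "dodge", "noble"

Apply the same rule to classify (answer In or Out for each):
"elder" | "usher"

The simplest hypothesis consistent with all the labels is: even length.
"elder": length 5, fails this test → Out.
"usher": length 5, fails this test → Out.

Out, Out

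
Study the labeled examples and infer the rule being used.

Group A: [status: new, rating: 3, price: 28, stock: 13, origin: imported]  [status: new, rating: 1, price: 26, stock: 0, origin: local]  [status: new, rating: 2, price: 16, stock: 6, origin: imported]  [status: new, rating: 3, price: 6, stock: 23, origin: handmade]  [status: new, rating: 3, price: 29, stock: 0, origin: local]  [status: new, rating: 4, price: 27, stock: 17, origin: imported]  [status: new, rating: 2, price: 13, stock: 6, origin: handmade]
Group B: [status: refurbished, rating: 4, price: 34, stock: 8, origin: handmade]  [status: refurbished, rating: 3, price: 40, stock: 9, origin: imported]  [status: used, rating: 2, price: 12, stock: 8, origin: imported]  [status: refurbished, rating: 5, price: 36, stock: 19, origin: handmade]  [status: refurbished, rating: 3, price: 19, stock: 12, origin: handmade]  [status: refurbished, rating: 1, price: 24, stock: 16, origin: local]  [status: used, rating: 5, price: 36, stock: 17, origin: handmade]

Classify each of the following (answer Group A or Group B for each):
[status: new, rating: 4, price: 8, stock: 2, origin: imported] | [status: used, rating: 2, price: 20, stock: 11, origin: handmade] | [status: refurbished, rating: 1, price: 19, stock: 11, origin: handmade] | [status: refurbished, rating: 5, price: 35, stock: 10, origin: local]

Group A, Group B, Group B, Group B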